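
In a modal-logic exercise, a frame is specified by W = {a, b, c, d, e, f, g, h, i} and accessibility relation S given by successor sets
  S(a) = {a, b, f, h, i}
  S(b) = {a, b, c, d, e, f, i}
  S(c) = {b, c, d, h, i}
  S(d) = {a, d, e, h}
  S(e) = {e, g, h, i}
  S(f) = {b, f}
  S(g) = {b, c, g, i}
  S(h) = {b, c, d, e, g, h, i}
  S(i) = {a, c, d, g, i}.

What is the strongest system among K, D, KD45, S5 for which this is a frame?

Serial (axiom D): yes — every world has a successor (e.g. a S a).
Euclidean (axiom 5): no — a S b and a S h, but not b S h.
Transitive (axiom 4): no — a S b and b S c, but not a S c.
Reflexive (axiom T): yes — every world is S-related to itself.
So F validates K, D; KD45 would additionally require S to be Euclidean and transitive. The strongest is D.

D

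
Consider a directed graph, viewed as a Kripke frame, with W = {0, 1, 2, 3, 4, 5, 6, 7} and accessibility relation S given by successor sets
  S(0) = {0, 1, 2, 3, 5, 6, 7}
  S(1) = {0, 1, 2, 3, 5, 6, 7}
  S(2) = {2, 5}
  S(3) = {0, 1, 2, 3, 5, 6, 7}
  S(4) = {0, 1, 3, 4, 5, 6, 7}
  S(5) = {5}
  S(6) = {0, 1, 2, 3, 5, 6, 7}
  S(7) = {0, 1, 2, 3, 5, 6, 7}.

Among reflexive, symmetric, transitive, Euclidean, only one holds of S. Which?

reflexive

Reflexive: yes — every world is S-related to itself.
Symmetric: no — 0 S 2 but not 2 S 0.
Transitive: no — 4 S 0 and 0 S 2, but not 4 S 2.
Euclidean: no — 0 S 2 and 0 S 1, but not 2 S 1.
Only reflexive holds.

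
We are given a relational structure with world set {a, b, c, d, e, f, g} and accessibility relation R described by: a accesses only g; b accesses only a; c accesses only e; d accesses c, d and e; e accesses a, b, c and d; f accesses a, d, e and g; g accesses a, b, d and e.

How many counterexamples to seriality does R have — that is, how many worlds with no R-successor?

0

R is serial; there are no such worlds.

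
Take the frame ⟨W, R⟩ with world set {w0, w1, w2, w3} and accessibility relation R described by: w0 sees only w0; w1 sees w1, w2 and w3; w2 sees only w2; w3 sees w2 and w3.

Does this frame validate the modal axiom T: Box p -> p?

Yes

The schema T characterises exactly the reflexive frames.
Reflexive: yes — every world is R-related to itself.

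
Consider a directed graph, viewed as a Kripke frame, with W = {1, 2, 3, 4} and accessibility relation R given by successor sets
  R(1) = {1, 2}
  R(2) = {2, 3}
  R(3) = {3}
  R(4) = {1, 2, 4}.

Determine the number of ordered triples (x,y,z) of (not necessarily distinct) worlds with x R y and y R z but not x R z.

2

Enumerating: (1,2,3), (4,2,3).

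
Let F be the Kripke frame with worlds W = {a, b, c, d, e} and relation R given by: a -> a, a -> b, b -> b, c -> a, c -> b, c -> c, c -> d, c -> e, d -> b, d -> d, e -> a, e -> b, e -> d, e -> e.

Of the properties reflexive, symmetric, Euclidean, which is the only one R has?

reflexive

Reflexive: yes — every world is R-related to itself.
Symmetric: no — a R b but not b R a.
Euclidean: no — c R a and c R d, but not a R d.
Only reflexive holds.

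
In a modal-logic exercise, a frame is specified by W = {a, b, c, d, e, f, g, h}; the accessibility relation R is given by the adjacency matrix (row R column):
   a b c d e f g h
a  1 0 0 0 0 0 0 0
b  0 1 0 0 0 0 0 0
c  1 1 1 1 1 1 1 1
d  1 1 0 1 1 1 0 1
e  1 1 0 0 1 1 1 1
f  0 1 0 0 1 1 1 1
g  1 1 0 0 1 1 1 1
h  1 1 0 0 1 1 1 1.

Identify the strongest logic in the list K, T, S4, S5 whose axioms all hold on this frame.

T

Reflexive (axiom T): yes — every world is R-related to itself.
Transitive (axiom 4): no — d R e and e R g, but not d R g.
Euclidean (axiom 5): no — c R a and c R b, but not a R b.
So F validates K, T; S4 would additionally require R to be transitive. The strongest is T.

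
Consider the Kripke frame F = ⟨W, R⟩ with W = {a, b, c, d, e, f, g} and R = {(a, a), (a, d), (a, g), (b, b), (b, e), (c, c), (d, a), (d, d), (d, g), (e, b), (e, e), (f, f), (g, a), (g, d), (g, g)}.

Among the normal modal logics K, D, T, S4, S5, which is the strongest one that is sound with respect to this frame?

S5

Serial (axiom D): yes — every world has a successor (e.g. a R a).
Reflexive (axiom T): yes — every world is R-related to itself.
Transitive (axiom 4): yes — every two-step R-path is closed by a direct edge.
Euclidean (axiom 5): yes — any two successors of a common world are R-related.
So F validates K, D, T, S4, S5. The strongest is S5.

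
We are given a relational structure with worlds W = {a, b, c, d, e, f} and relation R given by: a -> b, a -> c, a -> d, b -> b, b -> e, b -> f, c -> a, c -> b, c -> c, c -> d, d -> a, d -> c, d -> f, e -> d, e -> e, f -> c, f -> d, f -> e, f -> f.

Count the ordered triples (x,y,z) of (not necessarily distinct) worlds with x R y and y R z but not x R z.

23

Enumerating: (a,b,e), (a,b,f), (a,c,a), (a,d,a), (a,d,f), (b,e,d), (b,f,c), (b,f,d), (c,b,e), (c,b,f), (c,d,f), (d,a,b), … and 11 more.
Total: 23.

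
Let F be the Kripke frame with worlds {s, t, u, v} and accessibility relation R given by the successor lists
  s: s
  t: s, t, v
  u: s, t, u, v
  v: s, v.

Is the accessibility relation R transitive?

Yes

Transitive: yes — every two-step R-path is closed by a direct edge.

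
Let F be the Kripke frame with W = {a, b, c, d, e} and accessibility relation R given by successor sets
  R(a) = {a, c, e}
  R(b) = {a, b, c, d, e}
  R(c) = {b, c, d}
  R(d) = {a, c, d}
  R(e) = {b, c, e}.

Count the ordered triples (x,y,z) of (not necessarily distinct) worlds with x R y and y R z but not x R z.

11

Enumerating: (a,c,b), (a,c,d), (a,e,b), (c,b,a), (c,b,e), (c,d,a), (d,a,e), (d,c,b), (e,b,a), (e,b,d), (e,c,d).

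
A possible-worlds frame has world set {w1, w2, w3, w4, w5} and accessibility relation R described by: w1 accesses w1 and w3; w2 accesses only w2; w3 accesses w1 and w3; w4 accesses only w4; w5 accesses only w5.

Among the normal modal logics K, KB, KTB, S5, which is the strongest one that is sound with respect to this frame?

S5

Symmetric (axiom B): yes — every pair in R has its reverse in R.
Reflexive (axiom T): yes — every world is R-related to itself.
Euclidean (axiom 5): yes — any two successors of a common world are R-related.
So F validates K, KB, KTB, S5. The strongest is S5.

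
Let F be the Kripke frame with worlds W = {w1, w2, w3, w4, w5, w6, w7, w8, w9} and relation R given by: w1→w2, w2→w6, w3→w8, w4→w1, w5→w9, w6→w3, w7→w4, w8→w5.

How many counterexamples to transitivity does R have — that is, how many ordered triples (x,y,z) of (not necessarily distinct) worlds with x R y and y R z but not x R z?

7

Enumerating: (w1,w2,w6), (w2,w6,w3), (w3,w8,w5), (w4,w1,w2), (w6,w3,w8), (w7,w4,w1), (w8,w5,w9).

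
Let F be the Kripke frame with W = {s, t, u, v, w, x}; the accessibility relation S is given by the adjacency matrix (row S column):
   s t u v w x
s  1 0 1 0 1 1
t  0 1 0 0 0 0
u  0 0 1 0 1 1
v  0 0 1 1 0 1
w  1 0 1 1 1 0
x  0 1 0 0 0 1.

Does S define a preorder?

Reflexive: yes — every world is S-related to itself.
Transitive: no — s S w and w S v, but not s S v.
So S is not a preorder.

No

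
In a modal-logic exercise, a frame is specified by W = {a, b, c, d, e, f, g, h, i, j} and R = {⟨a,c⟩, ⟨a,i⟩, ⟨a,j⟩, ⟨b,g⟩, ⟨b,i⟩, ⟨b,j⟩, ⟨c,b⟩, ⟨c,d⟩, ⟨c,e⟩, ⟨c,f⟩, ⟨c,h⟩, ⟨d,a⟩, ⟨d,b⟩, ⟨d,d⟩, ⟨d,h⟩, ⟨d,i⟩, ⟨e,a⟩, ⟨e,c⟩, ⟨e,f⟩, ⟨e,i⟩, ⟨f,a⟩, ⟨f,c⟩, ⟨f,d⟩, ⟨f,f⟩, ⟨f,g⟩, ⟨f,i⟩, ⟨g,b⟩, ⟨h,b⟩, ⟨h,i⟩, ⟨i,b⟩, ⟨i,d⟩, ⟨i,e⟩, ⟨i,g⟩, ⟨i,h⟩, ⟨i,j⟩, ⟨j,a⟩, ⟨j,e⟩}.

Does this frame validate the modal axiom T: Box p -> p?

The schema T characterises exactly the reflexive frames.
Reflexive: no — a is not related to itself.

No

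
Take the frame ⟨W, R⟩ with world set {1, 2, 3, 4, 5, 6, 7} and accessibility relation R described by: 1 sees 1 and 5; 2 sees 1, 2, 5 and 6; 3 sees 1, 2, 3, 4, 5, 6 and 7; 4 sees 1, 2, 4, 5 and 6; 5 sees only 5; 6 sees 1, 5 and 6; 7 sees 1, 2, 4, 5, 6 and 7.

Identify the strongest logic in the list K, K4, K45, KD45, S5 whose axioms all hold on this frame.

Transitive (axiom 4): yes — every two-step R-path is closed by a direct edge.
Euclidean (axiom 5): no — 2 R 1 and 2 R 6, but not 1 R 6.
Serial (axiom D): yes — every world has a successor (e.g. 1 R 1).
Reflexive (axiom T): yes — every world is R-related to itself.
So F validates K, K4; K45 would additionally require R to be Euclidean. The strongest is K4.

K4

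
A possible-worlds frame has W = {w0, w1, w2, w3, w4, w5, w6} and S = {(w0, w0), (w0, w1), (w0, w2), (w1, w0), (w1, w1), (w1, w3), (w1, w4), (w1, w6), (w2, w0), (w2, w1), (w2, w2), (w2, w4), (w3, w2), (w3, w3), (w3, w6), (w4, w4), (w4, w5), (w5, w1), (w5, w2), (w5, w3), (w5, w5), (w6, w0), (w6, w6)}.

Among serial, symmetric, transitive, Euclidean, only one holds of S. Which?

serial

Serial: yes — every world has a successor (e.g. w0 S w0).
Symmetric: no — w1 S w3 but not w3 S w1.
Transitive: no — w0 S w1 and w1 S w3, but not w0 S w3.
Euclidean: no — w0 S w1 and w0 S w2, but not w1 S w2.
Only serial holds.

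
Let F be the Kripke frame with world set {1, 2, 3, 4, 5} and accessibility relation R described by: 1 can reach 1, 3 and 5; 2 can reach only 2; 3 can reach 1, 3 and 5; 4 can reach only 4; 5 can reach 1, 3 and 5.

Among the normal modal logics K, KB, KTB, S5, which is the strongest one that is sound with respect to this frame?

S5

Symmetric (axiom B): yes — every pair in R has its reverse in R.
Reflexive (axiom T): yes — every world is R-related to itself.
Euclidean (axiom 5): yes — any two successors of a common world are R-related.
So F validates K, KB, KTB, S5. The strongest is S5.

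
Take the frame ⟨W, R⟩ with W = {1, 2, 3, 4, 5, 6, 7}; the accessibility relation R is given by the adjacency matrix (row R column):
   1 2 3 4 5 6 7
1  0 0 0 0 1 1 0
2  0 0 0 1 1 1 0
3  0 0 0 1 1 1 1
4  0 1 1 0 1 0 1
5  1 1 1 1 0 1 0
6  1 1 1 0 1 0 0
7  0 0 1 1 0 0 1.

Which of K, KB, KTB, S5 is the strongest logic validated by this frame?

KB

Symmetric (axiom B): yes — every pair in R has its reverse in R.
Reflexive (axiom T): no — 1 is not related to itself.
Euclidean (axiom 5): no — 2 R 4 and 2 R 6, but not 4 R 6.
So F validates K, KB; KTB would additionally require R to be reflexive. The strongest is KB.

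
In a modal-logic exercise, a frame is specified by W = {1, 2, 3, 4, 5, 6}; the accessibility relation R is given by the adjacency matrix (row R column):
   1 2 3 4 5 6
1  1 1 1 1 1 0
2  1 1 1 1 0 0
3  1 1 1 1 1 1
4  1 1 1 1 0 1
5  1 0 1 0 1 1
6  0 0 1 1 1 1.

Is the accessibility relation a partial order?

No

Reflexive: yes — every world is R-related to itself.
Transitive: no — 1 R 3 and 3 R 6, but not 1 R 6.
Antisymmetric: no — 1 R 2 and 2 R 1 with 1 ≠ 2.
So R is not a partial order.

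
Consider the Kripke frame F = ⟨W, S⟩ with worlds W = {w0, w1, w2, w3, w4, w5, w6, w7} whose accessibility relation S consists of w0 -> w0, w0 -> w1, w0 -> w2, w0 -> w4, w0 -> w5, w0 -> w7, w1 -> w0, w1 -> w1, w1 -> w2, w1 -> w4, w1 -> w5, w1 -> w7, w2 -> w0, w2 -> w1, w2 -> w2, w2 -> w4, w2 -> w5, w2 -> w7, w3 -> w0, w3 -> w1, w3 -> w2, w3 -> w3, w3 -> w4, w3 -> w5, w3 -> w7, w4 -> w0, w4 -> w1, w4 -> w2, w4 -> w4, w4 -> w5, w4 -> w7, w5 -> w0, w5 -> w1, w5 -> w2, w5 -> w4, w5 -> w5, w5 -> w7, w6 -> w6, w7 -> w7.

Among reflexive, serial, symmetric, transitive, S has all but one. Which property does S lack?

Reflexive: yes — every world is S-related to itself.
Serial: yes — every world has a successor (e.g. w0 S w0).
Symmetric: no — w0 S w7 but not w7 S w0.
Transitive: yes — every two-step S-path is closed by a direct edge.
Only symmetric fails.

symmetric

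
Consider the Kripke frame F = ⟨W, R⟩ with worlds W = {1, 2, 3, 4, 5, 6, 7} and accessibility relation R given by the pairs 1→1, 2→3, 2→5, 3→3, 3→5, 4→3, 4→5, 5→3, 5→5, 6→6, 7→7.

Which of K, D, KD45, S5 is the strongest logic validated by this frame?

Serial (axiom D): yes — every world has a successor (e.g. 1 R 1).
Euclidean (axiom 5): yes — any two successors of a common world are R-related.
Transitive (axiom 4): yes — every two-step R-path is closed by a direct edge.
Reflexive (axiom T): no — 2 is not related to itself.
So F validates K, D, KD45; S5 would additionally require R to be reflexive. The strongest is KD45.

KD45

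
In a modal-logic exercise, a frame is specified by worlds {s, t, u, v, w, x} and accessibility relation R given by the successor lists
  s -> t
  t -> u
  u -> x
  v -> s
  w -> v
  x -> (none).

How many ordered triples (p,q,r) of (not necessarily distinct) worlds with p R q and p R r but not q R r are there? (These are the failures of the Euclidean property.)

5

Enumerating: (s,t,t), (t,u,u), (u,x,x), (v,s,s), (w,v,v).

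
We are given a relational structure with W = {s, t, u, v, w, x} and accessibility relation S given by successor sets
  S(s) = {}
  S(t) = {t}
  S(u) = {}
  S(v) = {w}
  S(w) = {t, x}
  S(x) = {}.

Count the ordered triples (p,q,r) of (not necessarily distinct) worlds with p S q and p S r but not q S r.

Enumerating: (v,w,w), (w,t,x), (w,x,t), (w,x,x).

4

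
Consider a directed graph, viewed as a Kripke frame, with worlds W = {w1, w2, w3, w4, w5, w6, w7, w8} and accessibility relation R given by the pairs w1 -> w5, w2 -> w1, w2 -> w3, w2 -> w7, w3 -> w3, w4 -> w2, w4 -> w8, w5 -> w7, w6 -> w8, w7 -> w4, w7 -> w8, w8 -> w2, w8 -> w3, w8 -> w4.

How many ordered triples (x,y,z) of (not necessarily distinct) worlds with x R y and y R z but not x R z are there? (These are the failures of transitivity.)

Enumerating: (w1,w5,w7), (w2,w1,w5), (w2,w7,w4), (w2,w7,w8), (w4,w2,w1), (w4,w2,w3), (w4,w2,w7), (w4,w8,w3), (w4,w8,w4), (w5,w7,w4), (w5,w7,w8), (w6,w8,w2), … and 8 more.
Total: 20.

20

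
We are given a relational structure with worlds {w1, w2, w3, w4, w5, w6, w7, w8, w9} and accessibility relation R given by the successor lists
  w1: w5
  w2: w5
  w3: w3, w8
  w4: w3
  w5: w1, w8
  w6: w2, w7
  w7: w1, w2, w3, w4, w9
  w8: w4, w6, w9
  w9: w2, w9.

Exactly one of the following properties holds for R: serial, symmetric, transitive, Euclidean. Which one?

serial

Serial: yes — every world has a successor (e.g. w1 R w5).
Symmetric: no — w2 R w5 but not w5 R w2.
Transitive: no — w1 R w5 and w5 R w8, but not w1 R w8.
Euclidean: no — w5 R w1 and w5 R w8, but not w1 R w8.
Only serial holds.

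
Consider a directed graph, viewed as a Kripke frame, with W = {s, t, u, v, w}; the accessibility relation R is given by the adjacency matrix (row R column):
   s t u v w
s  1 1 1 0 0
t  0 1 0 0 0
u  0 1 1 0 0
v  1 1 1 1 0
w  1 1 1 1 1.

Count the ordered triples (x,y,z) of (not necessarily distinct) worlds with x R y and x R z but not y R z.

20

Enumerating: (s,t,s), (s,t,u), (s,u,s), (u,t,u), (v,s,v), (v,t,s), (v,t,u), (v,t,v), (v,u,s), (v,u,v), (w,s,v), (w,s,w), … and 8 more.
Total: 20.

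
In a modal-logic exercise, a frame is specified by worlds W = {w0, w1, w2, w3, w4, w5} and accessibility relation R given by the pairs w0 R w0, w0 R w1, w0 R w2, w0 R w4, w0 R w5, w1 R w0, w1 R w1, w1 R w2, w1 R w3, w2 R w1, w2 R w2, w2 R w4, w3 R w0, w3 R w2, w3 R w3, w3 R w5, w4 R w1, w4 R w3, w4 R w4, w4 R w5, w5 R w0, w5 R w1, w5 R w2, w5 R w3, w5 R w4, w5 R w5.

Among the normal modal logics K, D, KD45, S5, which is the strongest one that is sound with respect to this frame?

D

Serial (axiom D): yes — every world has a successor (e.g. w0 R w0).
Euclidean (axiom 5): no — w0 R w1 and w0 R w4, but not w1 R w4.
Transitive (axiom 4): no — w0 R w1 and w1 R w3, but not w0 R w3.
Reflexive (axiom T): yes — every world is R-related to itself.
So F validates K, D; KD45 would additionally require R to be Euclidean and transitive. The strongest is D.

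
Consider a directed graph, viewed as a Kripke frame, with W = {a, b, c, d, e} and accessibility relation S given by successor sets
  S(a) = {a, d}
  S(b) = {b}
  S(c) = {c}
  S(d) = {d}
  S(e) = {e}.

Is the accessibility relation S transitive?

Transitive: yes — every two-step S-path is closed by a direct edge.

Yes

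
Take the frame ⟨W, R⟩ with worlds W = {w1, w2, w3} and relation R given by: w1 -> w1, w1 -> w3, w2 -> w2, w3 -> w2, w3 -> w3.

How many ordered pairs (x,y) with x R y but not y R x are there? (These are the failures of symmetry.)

Enumerating: (w1,w3), (w3,w2).

2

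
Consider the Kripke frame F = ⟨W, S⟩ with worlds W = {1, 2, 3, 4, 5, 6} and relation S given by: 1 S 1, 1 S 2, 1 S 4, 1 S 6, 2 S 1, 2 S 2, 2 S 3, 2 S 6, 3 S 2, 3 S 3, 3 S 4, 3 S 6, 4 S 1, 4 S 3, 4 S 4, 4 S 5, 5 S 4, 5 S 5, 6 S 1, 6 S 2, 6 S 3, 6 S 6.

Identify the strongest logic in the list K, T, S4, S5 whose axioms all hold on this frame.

T

Reflexive (axiom T): yes — every world is S-related to itself.
Transitive (axiom 4): no — 1 S 2 and 2 S 3, but not 1 S 3.
Euclidean (axiom 5): no — 1 S 2 and 1 S 4, but not 2 S 4.
So F validates K, T; S4 would additionally require S to be transitive. The strongest is T.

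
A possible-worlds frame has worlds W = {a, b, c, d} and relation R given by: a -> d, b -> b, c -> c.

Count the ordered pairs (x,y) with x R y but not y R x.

1

Enumerating: (a,d).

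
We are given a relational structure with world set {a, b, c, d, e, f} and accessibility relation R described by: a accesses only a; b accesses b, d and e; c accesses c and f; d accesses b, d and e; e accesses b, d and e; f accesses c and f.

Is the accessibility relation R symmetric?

Symmetric: yes — every pair in R has its reverse in R.

Yes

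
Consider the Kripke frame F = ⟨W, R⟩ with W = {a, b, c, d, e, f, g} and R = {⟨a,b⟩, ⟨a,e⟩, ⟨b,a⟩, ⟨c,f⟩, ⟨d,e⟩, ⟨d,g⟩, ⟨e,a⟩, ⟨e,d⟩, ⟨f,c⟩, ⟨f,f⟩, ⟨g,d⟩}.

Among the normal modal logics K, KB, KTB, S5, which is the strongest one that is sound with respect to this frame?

Symmetric (axiom B): yes — every pair in R has its reverse in R.
Reflexive (axiom T): no — a is not related to itself.
Euclidean (axiom 5): no — a R b and a R e, but not b R e.
So F validates K, KB; KTB would additionally require R to be reflexive. The strongest is KB.

KB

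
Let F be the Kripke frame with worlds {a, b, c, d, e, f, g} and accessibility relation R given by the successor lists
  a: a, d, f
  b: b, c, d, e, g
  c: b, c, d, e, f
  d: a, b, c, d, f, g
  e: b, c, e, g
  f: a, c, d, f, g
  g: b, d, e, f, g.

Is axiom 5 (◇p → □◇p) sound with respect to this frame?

No

By correspondence theory, 5 is valid on a frame iff R is Euclidean.
Euclidean: no — b R c and b R g, but not c R g.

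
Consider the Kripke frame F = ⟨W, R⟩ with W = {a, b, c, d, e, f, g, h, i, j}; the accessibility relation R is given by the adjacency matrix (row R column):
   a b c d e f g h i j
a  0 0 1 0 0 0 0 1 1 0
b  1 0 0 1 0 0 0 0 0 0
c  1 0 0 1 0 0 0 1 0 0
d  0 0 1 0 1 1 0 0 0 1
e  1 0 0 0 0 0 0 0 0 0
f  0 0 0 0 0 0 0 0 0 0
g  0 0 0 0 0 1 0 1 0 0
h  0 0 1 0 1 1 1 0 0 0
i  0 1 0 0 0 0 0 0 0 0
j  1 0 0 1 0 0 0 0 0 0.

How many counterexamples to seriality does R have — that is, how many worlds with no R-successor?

1

Enumerating: f.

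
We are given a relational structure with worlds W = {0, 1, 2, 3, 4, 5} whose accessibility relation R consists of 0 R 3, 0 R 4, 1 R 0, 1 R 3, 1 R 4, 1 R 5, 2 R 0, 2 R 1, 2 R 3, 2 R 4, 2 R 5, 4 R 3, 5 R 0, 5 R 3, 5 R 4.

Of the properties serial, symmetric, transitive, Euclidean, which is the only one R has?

transitive

Serial: no — 3 has no R-successor.
Symmetric: no — 0 R 3 but not 3 R 0.
Transitive: yes — every two-step R-path is closed by a direct edge.
Euclidean: no — 0 R 3 and 0 R 4, but not 3 R 4.
Only transitive holds.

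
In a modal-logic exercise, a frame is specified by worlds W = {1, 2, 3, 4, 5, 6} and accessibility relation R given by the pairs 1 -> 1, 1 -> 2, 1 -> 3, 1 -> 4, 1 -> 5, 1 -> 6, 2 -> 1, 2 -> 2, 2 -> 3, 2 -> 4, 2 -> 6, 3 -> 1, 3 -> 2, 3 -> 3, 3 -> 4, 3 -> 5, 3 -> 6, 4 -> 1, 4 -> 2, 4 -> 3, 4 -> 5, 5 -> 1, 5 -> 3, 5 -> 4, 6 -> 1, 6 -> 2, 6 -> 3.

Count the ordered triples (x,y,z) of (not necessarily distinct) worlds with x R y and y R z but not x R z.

Enumerating: (2,1,5), (2,3,5), (2,4,5), (4,1,4), (4,1,6), (4,2,4), (4,2,6), (4,3,4), (4,3,6), (4,5,4), (5,1,2), (5,1,5), … and 14 more.
Total: 26.

26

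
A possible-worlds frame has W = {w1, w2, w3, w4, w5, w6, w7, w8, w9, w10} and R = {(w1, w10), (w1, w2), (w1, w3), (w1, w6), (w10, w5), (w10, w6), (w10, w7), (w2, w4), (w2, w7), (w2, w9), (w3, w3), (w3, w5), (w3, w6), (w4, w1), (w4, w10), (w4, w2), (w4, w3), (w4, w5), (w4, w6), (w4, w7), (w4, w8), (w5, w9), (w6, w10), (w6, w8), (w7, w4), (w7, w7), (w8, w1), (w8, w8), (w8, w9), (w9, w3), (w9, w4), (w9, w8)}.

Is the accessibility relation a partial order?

No

Reflexive: no — w1 is not related to itself.
Transitive: no — w1 R w10 and w10 R w5, but not w1 R w5.
Antisymmetric: no — w10 R w6 and w6 R w10 with w10 ≠ w6.
So R is not a partial order.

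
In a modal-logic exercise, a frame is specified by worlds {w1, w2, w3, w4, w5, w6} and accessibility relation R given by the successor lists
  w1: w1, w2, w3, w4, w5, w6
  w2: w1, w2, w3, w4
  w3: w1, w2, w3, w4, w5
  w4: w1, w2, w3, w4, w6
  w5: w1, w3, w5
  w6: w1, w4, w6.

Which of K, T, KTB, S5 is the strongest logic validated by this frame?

Reflexive (axiom T): yes — every world is R-related to itself.
Symmetric (axiom B): yes — every pair in R has its reverse in R.
Euclidean (axiom 5): no — w1 R w2 and w1 R w5, but not w2 R w5.
So F validates K, T, KTB; S5 would additionally require R to be Euclidean. The strongest is KTB.

KTB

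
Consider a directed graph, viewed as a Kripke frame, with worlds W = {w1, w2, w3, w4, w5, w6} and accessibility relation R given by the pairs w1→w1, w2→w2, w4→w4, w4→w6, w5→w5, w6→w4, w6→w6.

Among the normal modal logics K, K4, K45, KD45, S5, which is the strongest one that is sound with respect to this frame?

K45

Transitive (axiom 4): yes — every two-step R-path is closed by a direct edge.
Euclidean (axiom 5): yes — any two successors of a common world are R-related.
Serial (axiom D): no — w3 has no R-successor.
Reflexive (axiom T): no — w3 is not related to itself.
So F validates K, K4, K45; KD45 would additionally require R to be serial. The strongest is K45.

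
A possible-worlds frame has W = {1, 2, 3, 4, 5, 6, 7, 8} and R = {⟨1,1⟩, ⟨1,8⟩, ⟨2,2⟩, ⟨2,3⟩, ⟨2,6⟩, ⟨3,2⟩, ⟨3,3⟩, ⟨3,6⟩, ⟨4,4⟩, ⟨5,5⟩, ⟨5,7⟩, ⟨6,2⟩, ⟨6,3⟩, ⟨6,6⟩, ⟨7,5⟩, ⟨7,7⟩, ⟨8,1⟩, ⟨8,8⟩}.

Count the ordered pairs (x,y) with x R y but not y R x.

0

R is symmetric; there are no such tuples.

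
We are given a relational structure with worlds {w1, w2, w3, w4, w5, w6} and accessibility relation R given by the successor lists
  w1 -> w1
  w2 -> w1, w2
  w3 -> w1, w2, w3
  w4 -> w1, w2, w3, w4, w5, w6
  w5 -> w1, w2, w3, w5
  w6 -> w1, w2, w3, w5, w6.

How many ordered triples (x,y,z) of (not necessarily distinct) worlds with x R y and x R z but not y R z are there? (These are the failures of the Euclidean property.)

35

Enumerating: (w2,w1,w2), (w3,w1,w2), (w3,w1,w3), (w3,w2,w3), (w4,w1,w2), (w4,w1,w3), (w4,w1,w4), (w4,w1,w5), (w4,w1,w6), (w4,w2,w3), (w4,w2,w4), (w4,w2,w5), … and 23 more.
Total: 35.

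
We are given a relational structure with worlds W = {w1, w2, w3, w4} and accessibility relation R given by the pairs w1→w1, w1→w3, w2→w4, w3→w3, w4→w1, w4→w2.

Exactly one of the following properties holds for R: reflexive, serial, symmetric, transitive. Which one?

Reflexive: no — w2 is not related to itself.
Serial: yes — every world has a successor (e.g. w1 R w1).
Symmetric: no — w1 R w3 but not w3 R w1.
Transitive: no — w2 R w4 and w4 R w1, but not w2 R w1.
Only serial holds.

serial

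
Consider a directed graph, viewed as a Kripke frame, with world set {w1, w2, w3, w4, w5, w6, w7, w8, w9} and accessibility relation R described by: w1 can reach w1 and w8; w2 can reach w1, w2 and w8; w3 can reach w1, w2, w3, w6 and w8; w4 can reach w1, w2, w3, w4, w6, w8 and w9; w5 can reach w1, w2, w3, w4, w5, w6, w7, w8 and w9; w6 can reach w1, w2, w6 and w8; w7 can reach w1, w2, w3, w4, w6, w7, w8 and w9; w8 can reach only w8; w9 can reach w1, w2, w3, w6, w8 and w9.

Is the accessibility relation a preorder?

Reflexive: yes — every world is R-related to itself.
Transitive: yes — every two-step R-path is closed by a direct edge.
So R is a preorder.

Yes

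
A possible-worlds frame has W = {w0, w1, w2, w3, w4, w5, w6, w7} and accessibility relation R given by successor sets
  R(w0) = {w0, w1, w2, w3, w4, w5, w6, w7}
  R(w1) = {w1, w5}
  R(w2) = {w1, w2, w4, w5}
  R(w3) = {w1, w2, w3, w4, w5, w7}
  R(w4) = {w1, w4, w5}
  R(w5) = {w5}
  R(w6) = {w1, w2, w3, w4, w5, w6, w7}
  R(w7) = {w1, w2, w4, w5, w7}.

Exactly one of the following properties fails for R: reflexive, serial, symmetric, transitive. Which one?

Reflexive: yes — every world is R-related to itself.
Serial: yes — every world has a successor (e.g. w0 R w0).
Symmetric: no — w0 R w1 but not w1 R w0.
Transitive: yes — every two-step R-path is closed by a direct edge.
Only symmetric fails.

symmetric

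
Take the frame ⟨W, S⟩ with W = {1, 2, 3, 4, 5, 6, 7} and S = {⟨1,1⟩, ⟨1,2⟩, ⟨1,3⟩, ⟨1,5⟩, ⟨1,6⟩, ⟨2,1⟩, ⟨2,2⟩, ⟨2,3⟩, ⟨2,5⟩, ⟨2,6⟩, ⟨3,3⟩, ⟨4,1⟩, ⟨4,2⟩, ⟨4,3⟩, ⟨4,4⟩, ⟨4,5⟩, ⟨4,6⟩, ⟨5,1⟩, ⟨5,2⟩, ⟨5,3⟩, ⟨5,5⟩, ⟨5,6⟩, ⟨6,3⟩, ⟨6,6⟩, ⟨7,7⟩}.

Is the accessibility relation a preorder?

Yes

Reflexive: yes — every world is S-related to itself.
Transitive: yes — every two-step S-path is closed by a direct edge.
So S is a preorder.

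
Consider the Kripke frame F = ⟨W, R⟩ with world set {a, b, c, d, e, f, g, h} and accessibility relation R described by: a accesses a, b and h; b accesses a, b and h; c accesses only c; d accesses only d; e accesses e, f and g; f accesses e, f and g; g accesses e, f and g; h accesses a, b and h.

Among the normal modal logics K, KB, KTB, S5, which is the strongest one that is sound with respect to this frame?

S5

Symmetric (axiom B): yes — every pair in R has its reverse in R.
Reflexive (axiom T): yes — every world is R-related to itself.
Euclidean (axiom 5): yes — any two successors of a common world are R-related.
So F validates K, KB, KTB, S5. The strongest is S5.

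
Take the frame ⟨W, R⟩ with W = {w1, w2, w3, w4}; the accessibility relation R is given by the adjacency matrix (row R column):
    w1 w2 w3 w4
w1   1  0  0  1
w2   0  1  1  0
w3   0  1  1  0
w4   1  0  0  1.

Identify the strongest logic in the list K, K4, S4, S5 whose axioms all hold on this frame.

S5

Transitive (axiom 4): yes — every two-step R-path is closed by a direct edge.
Reflexive (axiom T): yes — every world is R-related to itself.
Euclidean (axiom 5): yes — any two successors of a common world are R-related.
So F validates K, K4, S4, S5. The strongest is S5.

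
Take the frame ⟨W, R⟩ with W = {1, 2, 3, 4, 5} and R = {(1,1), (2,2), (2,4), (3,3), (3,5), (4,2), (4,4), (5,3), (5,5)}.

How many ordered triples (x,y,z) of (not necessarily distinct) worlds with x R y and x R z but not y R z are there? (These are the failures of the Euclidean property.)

R is Euclidean; there are no such tuples.

0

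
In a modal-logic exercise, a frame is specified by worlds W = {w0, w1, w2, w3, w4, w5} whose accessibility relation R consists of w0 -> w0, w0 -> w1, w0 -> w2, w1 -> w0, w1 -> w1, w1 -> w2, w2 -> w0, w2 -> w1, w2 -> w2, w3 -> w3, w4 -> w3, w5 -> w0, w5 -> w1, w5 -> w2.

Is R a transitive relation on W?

Transitive: yes — every two-step R-path is closed by a direct edge.

Yes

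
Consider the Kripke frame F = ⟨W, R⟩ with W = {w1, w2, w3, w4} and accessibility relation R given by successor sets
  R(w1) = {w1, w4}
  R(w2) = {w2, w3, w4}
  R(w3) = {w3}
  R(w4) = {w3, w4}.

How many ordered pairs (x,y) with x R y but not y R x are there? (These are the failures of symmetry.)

4

Enumerating: (w1,w4), (w2,w3), (w2,w4), (w4,w3).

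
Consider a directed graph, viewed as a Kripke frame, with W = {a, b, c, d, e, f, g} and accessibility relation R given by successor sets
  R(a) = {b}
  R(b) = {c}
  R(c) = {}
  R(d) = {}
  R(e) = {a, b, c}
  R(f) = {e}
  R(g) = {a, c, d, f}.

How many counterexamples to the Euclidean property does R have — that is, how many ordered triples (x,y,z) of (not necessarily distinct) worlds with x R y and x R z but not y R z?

Enumerating: (a,b,b), (b,c,c), (e,a,a), (e,a,c), (e,b,a), (e,b,b), (e,c,a), (e,c,b), (e,c,c), (f,e,e), (g,a,a), (g,a,c), … and 14 more.
Total: 26.

26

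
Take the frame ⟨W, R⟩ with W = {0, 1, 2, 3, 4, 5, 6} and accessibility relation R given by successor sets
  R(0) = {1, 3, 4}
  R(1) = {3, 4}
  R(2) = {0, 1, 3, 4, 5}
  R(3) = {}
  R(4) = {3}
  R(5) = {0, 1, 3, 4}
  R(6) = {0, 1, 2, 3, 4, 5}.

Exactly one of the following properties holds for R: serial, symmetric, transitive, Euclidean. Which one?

Serial: no — 3 has no R-successor.
Symmetric: no — 0 R 1 but not 1 R 0.
Transitive: yes — every two-step R-path is closed by a direct edge.
Euclidean: no — 0 R 3 and 0 R 1, but not 3 R 1.
Only transitive holds.

transitive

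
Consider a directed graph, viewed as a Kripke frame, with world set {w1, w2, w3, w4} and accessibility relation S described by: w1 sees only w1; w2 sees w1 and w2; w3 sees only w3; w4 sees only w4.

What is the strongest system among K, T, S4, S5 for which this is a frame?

Reflexive (axiom T): yes — every world is S-related to itself.
Transitive (axiom 4): yes — every two-step S-path is closed by a direct edge.
Euclidean (axiom 5): no — w2 S w1 and w2 S w2, but not w1 S w2.
So F validates K, T, S4; S5 would additionally require S to be Euclidean. The strongest is S4.

S4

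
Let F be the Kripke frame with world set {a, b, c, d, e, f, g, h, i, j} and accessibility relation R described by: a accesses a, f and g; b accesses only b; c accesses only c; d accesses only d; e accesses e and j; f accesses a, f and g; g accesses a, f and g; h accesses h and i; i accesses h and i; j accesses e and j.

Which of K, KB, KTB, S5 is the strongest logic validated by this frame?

Symmetric (axiom B): yes — every pair in R has its reverse in R.
Reflexive (axiom T): yes — every world is R-related to itself.
Euclidean (axiom 5): yes — any two successors of a common world are R-related.
So F validates K, KB, KTB, S5. The strongest is S5.

S5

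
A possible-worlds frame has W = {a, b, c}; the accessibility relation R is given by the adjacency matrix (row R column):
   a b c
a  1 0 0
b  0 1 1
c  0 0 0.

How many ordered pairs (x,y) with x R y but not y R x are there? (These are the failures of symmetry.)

1

Enumerating: (b,c).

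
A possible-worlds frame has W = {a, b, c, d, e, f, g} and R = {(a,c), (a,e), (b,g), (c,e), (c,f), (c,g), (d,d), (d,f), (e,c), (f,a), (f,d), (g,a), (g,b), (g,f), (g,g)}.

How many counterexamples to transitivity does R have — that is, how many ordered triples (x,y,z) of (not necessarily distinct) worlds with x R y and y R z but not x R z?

Enumerating: (a,c,f), (a,c,g), (b,g,a), (b,g,b), (b,g,f), (c,e,c), (c,f,a), (c,f,d), (c,g,a), (c,g,b), (d,f,a), (e,c,e), … and 8 more.
Total: 20.

20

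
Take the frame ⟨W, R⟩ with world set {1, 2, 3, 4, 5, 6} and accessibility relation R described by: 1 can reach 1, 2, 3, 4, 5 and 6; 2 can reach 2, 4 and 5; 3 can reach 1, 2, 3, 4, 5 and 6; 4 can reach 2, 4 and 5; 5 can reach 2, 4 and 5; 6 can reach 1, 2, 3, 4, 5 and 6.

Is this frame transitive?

Yes

Transitive: yes — every two-step R-path is closed by a direct edge.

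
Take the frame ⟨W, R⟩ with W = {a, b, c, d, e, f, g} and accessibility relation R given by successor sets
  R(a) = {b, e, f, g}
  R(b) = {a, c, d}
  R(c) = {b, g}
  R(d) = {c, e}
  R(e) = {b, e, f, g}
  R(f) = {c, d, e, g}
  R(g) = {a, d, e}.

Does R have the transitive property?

No

Transitive: no — a R b and b R c, but not a R c.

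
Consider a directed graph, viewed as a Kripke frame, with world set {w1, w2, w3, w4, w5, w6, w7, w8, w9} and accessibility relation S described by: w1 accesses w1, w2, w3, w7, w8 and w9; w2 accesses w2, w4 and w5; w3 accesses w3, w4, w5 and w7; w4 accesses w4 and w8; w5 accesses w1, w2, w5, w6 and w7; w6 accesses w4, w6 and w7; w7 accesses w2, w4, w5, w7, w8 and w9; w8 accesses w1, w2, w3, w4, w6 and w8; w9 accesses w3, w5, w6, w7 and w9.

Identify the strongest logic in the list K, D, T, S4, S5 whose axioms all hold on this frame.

Serial (axiom D): yes — every world has a successor (e.g. w1 S w1).
Reflexive (axiom T): yes — every world is S-related to itself.
Transitive (axiom 4): no — w1 S w2 and w2 S w4, but not w1 S w4.
Euclidean (axiom 5): no — w1 S w2 and w1 S w3, but not w2 S w3.
So F validates K, D, T; S4 would additionally require S to be transitive. The strongest is T.

T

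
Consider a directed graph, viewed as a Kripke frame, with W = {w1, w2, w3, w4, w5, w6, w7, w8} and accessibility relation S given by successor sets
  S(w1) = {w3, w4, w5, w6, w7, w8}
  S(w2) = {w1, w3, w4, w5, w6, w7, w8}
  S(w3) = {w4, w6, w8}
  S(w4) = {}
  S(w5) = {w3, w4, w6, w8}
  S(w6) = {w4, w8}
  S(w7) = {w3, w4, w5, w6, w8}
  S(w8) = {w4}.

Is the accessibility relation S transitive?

Yes

Transitive: yes — every two-step S-path is closed by a direct edge.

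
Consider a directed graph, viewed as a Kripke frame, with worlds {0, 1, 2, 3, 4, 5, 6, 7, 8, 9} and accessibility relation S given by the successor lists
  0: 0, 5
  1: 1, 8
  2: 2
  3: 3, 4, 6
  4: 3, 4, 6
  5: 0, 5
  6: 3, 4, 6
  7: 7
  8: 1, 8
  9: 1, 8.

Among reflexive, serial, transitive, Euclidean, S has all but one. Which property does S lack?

reflexive

Reflexive: no — 9 is not related to itself.
Serial: yes — every world has a successor (e.g. 0 S 0).
Transitive: yes — every two-step S-path is closed by a direct edge.
Euclidean: yes — any two successors of a common world are S-related.
Only reflexive fails.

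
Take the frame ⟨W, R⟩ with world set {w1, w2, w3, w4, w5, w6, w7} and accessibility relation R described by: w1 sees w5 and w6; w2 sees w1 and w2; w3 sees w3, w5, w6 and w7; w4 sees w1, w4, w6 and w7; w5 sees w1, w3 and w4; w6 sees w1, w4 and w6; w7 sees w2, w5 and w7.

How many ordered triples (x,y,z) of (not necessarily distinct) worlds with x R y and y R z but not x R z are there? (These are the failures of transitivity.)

Enumerating: (w1,w5,w1), (w1,w5,w3), (w1,w5,w4), (w1,w6,w1), (w1,w6,w4), (w2,w1,w5), (w2,w1,w6), (w3,w5,w1), (w3,w5,w4), (w3,w6,w1), (w3,w6,w4), (w3,w7,w2), … and 16 more.
Total: 28.

28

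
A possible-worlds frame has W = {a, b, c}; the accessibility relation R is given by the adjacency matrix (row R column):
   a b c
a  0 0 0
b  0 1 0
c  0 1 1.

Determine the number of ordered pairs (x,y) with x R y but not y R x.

Enumerating: (c,b).

1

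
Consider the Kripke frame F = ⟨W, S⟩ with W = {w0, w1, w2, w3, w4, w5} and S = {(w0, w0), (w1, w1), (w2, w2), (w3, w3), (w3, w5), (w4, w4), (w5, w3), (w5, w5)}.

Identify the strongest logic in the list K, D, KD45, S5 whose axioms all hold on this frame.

Serial (axiom D): yes — every world has a successor (e.g. w0 S w0).
Euclidean (axiom 5): yes — any two successors of a common world are S-related.
Transitive (axiom 4): yes — every two-step S-path is closed by a direct edge.
Reflexive (axiom T): yes — every world is S-related to itself.
So F validates K, D, KD45, S5. The strongest is S5.

S5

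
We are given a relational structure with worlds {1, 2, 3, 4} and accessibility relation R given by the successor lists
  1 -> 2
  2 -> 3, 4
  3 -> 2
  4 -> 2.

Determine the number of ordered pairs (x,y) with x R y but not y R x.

Enumerating: (1,2).

1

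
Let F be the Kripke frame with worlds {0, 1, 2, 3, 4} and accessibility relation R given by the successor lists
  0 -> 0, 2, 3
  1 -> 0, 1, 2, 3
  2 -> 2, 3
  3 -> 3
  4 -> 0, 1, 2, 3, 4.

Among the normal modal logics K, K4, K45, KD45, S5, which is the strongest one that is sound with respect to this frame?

K4

Transitive (axiom 4): yes — every two-step R-path is closed by a direct edge.
Euclidean (axiom 5): no — 0 R 3 and 0 R 2, but not 3 R 2.
Serial (axiom D): yes — every world has a successor (e.g. 0 R 0).
Reflexive (axiom T): yes — every world is R-related to itself.
So F validates K, K4; K45 would additionally require R to be Euclidean. The strongest is K4.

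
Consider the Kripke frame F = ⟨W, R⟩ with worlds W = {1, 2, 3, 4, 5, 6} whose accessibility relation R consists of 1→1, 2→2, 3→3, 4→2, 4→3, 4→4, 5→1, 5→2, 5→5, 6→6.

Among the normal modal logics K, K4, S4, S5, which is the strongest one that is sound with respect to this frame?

Transitive (axiom 4): yes — every two-step R-path is closed by a direct edge.
Reflexive (axiom T): yes — every world is R-related to itself.
Euclidean (axiom 5): no — 4 R 2 and 4 R 3, but not 2 R 3.
So F validates K, K4, S4; S5 would additionally require R to be Euclidean. The strongest is S4.

S4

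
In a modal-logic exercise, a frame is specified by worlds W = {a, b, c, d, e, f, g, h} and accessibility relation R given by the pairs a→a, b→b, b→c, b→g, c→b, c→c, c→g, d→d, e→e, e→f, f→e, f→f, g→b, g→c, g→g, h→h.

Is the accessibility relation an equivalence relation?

Yes

Reflexive: yes — every world is R-related to itself.
Symmetric: yes — every pair in R has its reverse in R.
Transitive: yes — every two-step R-path is closed by a direct edge.
So R is an equivalence relation.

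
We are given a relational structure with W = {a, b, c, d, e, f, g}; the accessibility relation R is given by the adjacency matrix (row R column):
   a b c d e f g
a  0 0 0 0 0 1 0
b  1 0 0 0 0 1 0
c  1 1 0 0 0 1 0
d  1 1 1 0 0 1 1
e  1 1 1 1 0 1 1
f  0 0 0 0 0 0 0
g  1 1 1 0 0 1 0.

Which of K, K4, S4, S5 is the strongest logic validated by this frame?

K4

Transitive (axiom 4): yes — every two-step R-path is closed by a direct edge.
Reflexive (axiom T): no — a is not related to itself.
Euclidean (axiom 5): no — b R f and b R a, but not f R a.
So F validates K, K4; S4 would additionally require R to be reflexive. The strongest is K4.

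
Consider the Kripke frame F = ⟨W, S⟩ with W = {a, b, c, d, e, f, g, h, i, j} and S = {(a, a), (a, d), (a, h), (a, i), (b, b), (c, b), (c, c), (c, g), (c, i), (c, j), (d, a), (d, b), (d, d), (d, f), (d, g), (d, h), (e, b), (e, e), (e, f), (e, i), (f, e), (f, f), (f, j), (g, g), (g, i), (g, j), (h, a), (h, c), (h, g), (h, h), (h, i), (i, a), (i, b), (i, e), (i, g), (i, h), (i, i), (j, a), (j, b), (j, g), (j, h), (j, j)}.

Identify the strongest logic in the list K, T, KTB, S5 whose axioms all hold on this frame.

T

Reflexive (axiom T): yes — every world is S-related to itself.
Symmetric (axiom B): no — c S b but not b S c.
Euclidean (axiom 5): no — a S d and a S i, but not d S i.
So F validates K, T; KTB would additionally require S to be symmetric. The strongest is T.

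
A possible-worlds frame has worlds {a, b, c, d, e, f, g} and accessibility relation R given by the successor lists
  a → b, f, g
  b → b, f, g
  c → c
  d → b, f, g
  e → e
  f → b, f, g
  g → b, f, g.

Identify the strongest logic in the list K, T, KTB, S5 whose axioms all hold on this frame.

Reflexive (axiom T): no — a is not related to itself.
Symmetric (axiom B): no — a R b but not b R a.
Euclidean (axiom 5): yes — any two successors of a common world are R-related.
So F validates K; T would additionally require R to be reflexive. The strongest is K.

K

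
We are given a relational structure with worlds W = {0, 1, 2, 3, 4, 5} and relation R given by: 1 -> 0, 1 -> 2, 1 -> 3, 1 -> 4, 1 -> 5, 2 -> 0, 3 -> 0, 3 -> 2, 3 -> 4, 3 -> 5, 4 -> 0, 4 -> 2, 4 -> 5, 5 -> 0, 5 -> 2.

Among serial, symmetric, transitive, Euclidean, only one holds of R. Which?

transitive

Serial: no — 0 has no R-successor.
Symmetric: no — 1 R 0 but not 0 R 1.
Transitive: yes — every two-step R-path is closed by a direct edge.
Euclidean: no — 1 R 0 and 1 R 2, but not 0 R 2.
Only transitive holds.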